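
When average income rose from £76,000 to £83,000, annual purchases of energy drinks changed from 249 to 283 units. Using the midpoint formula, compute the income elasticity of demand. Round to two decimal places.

ΔQ = 34, ΔI = 7000. Midpoints: Ī = 79,500, Q̄ = 266.0.
ε_I = (ΔQ/ΔI)(Ī/Q̄) = (34/7000)(79500/266.0).

1.45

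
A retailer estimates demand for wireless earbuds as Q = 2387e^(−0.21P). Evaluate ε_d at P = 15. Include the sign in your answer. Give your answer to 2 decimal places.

-3.15

At P = 15, Q = 102.288.
dQ/dP = −0.21·2387e^(−0.21P) = −0.21Q = -21.480.
ε = (dQ/dP)(P/Q) = (-21.480)(15/102.288).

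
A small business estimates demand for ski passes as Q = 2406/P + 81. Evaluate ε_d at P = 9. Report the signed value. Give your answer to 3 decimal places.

At P = 9, Q = 348.333.
dQ/dP = −2406/P² = -29.704.
ε = (dQ/dP)(P/Q) = (-29.704)(9/348.333).

-0.767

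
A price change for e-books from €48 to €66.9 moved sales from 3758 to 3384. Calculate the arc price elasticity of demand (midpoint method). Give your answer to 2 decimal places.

-0.32

ΔQ = 3384 − 3758 = -374; ΔP = 66.9 − 48 = 18.9.
Midpoints: P̄ = 57.45, Q̄ = 3571.0.
ε = (ΔQ/ΔP)(P̄/Q̄) = (-374/18.9)(57.45/3571.0).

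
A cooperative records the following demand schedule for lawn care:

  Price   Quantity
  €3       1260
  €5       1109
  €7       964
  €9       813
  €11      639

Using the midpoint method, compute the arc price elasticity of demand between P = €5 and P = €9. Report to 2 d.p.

At P = 5, Q = 1109; at P = 9, Q = 813.
ΔQ = -296, ΔP = 4. Midpoints: P̄ = 7.00, Q̄ = 961.0.
ε = (ΔQ/ΔP)(P̄/Q̄) = (-296/4)(7.00/961.0).

-0.54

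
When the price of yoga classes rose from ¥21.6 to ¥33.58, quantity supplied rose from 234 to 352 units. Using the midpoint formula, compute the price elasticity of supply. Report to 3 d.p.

ΔQ = 352 − 234 = 118; ΔP = 33.58 − 21.6 = 11.98.
Midpoints: P̄ = 27.59, Q̄ = 293.0.
ε_s = (ΔQ/ΔP)(P̄/Q̄) = (118/11.98)(27.59/293.0).

0.927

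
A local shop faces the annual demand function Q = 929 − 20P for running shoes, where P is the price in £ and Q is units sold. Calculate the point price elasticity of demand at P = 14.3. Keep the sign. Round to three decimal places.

At P = 14.3, Q = 643.
dQ/dP = −20.
ε = (dQ/dP)(P/Q) = (-20)(14.3/643).
|ε| < 1, so demand is inelastic at this price.

-0.445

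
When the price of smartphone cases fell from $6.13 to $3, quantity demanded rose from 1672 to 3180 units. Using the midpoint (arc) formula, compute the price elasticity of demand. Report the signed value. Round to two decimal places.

ΔQ = 3180 − 1672 = 1508; ΔP = 3 − 6.13 = -3.13.
Midpoints: P̄ = 4.56, Q̄ = 2426.0.
ε = (ΔQ/ΔP)(P̄/Q̄) = (1508/-3.13)(4.56/2426.0).

-0.91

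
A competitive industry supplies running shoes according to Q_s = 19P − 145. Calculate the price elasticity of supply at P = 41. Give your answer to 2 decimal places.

1.23

At P = 41, Q_s = 634.
dQ_s/dP = 19.
ε_s = (dQ_s/dP)(P/Q_s) = (19)(41/634).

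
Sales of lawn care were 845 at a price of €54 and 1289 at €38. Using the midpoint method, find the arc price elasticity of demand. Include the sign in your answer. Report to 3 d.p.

ΔQ = 1289 − 845 = 444; ΔP = 38 − 54 = -16.
Midpoints: P̄ = 46.00, Q̄ = 1067.0.
ε = (ΔQ/ΔP)(P̄/Q̄) = (444/-16)(46.00/1067.0).

-1.196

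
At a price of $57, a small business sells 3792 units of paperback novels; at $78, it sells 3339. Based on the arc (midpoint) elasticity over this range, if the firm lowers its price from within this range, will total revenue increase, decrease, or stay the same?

Arc ε = (-453/21)(67.50/3565.5) ≈ -0.408.
|ε| = 0.41 < 1, so demand is inelastic. A price cut therefore reduces total revenue.

decrease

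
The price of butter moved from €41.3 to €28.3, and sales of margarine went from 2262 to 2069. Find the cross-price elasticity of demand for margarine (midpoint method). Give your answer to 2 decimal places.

0.24

ΔQ_x = 2069 − 2262 = -193; ΔP_y = 28.3 − 41.3 = -13.0.
Midpoints: P̄_y = 34.80, Q̄_x = 2165.5.
ε_xy = (ΔQ_x/ΔP_y)(P̄_y/Q̄_x) = (-193/-13.0)(34.80/2165.5).
ε_xy > 0, so the goods are substitutes.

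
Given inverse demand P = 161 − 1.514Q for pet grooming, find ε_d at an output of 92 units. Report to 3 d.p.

At Q = 92, P = 161 − 1.514(92) = 21.71.
dP/dQ = −1.514, so dQ/dP = 1/(−1.514) = -0.661.
ε = (dQ/dP)(P/Q) = (-0.661)(21.71/92).

-0.156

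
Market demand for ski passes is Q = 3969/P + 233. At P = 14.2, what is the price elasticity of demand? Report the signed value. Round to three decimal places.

-0.545

At P = 14.2, Q = 512.507.
dQ/dP = −3969/P² = -19.684.
ε = (dQ/dP)(P/Q) = (-19.684)(14.2/512.507).
|ε| < 1, so demand is inelastic at this price.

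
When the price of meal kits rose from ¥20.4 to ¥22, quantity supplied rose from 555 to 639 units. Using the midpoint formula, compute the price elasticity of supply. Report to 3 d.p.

1.864

ΔQ = 639 − 555 = 84; ΔP = 22 − 20.4 = 1.6.
Midpoints: P̄ = 21.20, Q̄ = 597.0.
ε_s = (ΔQ/ΔP)(P̄/Q̄) = (84/1.6)(21.20/597.0).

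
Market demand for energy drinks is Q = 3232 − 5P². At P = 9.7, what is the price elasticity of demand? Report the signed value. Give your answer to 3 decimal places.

At P = 9.7, Q = 2761.550.
dQ/dP = −10P = -97.
ε = (dQ/dP)(P/Q) = (-97)(9.7/2761.550).

-0.341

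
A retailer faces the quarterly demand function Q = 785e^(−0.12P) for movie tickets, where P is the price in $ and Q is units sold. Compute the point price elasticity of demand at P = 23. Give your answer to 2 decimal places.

At P = 23, Q = 49.684.
dQ/dP = −0.12·785e^(−0.12P) = −0.12Q = -5.962.
ε = (dQ/dP)(P/Q) = (-5.962)(23/49.684).
|ε| > 1, so demand is elastic at this price.

-2.76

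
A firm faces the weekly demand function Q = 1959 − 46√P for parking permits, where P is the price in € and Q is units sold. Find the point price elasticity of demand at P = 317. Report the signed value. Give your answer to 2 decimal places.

At P = 317, Q = 1139.993.
dQ/dP = −46/(2√P) = -1.292.
ε = (dQ/dP)(P/Q) = (-1.292)(317/1139.993).

-0.36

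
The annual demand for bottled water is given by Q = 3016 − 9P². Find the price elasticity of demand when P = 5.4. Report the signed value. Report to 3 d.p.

-0.191

At P = 5.4, Q = 2753.560.
dQ/dP = −18P = -97.200.
ε = (dQ/dP)(P/Q) = (-97.200)(5.4/2753.560).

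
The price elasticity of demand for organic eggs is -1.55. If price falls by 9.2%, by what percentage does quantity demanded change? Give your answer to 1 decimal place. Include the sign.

14.3%

%ΔQ ≈ ε × %ΔP = (-1.55)(-9.2%) = 14.26%.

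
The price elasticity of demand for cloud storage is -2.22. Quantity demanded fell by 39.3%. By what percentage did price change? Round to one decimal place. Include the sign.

%ΔP ≈ %ΔQ / ε = (-39.3%)/(-2.22) = 17.70%.

17.7%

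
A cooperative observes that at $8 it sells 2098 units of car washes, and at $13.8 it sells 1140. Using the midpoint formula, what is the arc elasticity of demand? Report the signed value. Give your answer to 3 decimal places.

-1.112

ΔQ = 1140 − 2098 = -958; ΔP = 13.8 − 8 = 5.8.
Midpoints: P̄ = 10.90, Q̄ = 1619.0.
ε = (ΔQ/ΔP)(P̄/Q̄) = (-958/5.8)(10.90/1619.0).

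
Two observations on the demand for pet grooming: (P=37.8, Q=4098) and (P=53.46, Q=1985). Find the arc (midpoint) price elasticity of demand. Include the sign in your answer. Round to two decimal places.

ΔQ = 1985 − 4098 = -2113; ΔP = 53.46 − 37.8 = 15.66.
Midpoints: P̄ = 45.63, Q̄ = 3041.5.
ε = (ΔQ/ΔP)(P̄/Q̄) = (-2113/15.66)(45.63/3041.5).

-2.02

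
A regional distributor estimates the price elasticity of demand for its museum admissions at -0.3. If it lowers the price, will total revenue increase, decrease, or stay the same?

decrease

|ε| = 0.30 < 1, so demand is inelastic. A price cut therefore reduces total revenue.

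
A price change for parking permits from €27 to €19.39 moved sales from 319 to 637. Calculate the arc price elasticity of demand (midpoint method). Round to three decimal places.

-2.028

ΔQ = 637 − 319 = 318; ΔP = 19.39 − 27 = -7.61.
Midpoints: P̄ = 23.20, Q̄ = 478.0.
ε = (ΔQ/ΔP)(P̄/Q̄) = (318/-7.61)(23.20/478.0).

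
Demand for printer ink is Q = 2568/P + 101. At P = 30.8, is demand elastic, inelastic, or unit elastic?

Q = 184.377, dQ/dP = -2.707.
ε = (dQ/dP)(P/Q) ≈ -0.452.
|ε| = 0.45 < 1.

inelastic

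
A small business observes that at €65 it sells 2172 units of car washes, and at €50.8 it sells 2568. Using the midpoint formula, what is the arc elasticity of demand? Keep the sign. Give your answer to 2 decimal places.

ΔQ = 2568 − 2172 = 396; ΔP = 50.8 − 65 = -14.2.
Midpoints: P̄ = 57.90, Q̄ = 2370.0.
ε = (ΔQ/ΔP)(P̄/Q̄) = (396/-14.2)(57.90/2370.0).

-0.68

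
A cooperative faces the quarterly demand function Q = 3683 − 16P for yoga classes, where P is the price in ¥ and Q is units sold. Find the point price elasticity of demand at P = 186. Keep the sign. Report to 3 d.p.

-4.209

At P = 186, Q = 707.
dQ/dP = −16.
ε = (dQ/dP)(P/Q) = (-16)(186/707).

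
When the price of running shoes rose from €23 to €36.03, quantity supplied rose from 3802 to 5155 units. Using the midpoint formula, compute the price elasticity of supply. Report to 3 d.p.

ΔQ = 5155 − 3802 = 1353; ΔP = 36.03 − 23 = 13.03.
Midpoints: P̄ = 29.52, Q̄ = 4478.5.
ε_s = (ΔQ/ΔP)(P̄/Q̄) = (1353/13.03)(29.52/4478.5).

0.684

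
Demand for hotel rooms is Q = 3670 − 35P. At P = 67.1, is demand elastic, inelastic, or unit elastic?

elastic

Q = 1321.500, dQ/dP = -35.
ε = (dQ/dP)(P/Q) ≈ -1.777.
|ε| = 1.78 > 1.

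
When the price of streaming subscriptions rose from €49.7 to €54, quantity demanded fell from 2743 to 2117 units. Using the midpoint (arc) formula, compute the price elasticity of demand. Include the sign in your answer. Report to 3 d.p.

-3.106

ΔQ = 2117 − 2743 = -626; ΔP = 54 − 49.7 = 4.3.
Midpoints: P̄ = 51.85, Q̄ = 2430.0.
ε = (ΔQ/ΔP)(P̄/Q̄) = (-626/4.3)(51.85/2430.0).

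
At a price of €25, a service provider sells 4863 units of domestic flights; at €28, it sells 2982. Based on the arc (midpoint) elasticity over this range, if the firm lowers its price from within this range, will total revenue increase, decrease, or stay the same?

increase

Arc ε = (-1881/3)(26.50/3922.5) ≈ -4.236.
|ε| = 4.24 > 1, so demand is elastic. A price cut therefore raises total revenue.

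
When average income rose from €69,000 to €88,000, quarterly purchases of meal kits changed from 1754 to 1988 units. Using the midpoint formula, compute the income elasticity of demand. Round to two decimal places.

0.52

ΔQ = 234, ΔI = 19000. Midpoints: Ī = 78,500, Q̄ = 1871.0.
ε_I = (ΔQ/ΔI)(Ī/Q̄) = (234/19000)(78500/1871.0).
ε_I > 0, so the good is normal.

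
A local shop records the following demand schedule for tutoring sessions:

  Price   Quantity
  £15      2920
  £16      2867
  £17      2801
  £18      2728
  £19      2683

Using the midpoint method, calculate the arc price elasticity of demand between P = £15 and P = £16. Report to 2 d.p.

At P = 15, Q = 2920; at P = 16, Q = 2867.
ΔQ = -53, ΔP = 1. Midpoints: P̄ = 15.50, Q̄ = 2893.5.
ε = (ΔQ/ΔP)(P̄/Q̄) = (-53/1)(15.50/2893.5).

-0.28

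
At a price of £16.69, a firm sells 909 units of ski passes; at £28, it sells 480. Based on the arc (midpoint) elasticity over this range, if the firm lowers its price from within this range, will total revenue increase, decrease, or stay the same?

increase

Arc ε = (-429/11.31)(22.34/694.5) ≈ -1.220.
|ε| = 1.22 > 1, so demand is elastic. A price cut therefore raises total revenue.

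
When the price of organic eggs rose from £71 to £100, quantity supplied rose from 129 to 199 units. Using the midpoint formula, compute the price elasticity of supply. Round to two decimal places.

1.26

ΔQ = 199 − 129 = 70; ΔP = 100 − 71 = 29.
Midpoints: P̄ = 85.50, Q̄ = 164.0.
ε_s = (ΔQ/ΔP)(P̄/Q̄) = (70/29)(85.50/164.0).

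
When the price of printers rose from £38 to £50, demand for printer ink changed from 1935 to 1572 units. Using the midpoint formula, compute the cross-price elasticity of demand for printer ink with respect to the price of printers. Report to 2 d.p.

ΔQ_x = 1572 − 1935 = -363; ΔP_y = 50 − 38 = 12.
Midpoints: P̄_y = 44.00, Q̄_x = 1753.5.
ε_xy = (ΔQ_x/ΔP_y)(P̄_y/Q̄_x) = (-363/12)(44.00/1753.5).

-0.76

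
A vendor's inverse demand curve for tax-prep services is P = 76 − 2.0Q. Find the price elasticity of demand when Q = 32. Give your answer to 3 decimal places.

At Q = 32, P = 76 − 2.0(32) = 12.00.
dP/dQ = −2.0, so dQ/dP = 1/(−2.0) = -0.500.
ε = (dQ/dP)(P/Q) = (-0.500)(12.00/32).

-0.188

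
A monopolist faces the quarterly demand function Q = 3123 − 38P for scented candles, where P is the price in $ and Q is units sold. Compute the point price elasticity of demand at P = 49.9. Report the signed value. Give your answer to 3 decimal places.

At P = 49.9, Q = 1226.800.
dQ/dP = −38.
ε = (dQ/dP)(P/Q) = (-38)(49.9/1226.800).
|ε| > 1, so demand is elastic at this price.

-1.546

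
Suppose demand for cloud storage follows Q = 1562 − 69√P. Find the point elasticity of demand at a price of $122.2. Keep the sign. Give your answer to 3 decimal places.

At P = 122.2, Q = 799.246.
dQ/dP = −69/(2√P) = -3.121.
ε = (dQ/dP)(P/Q) = (-3.121)(122.2/799.246).
|ε| < 1, so demand is inelastic at this price.

-0.477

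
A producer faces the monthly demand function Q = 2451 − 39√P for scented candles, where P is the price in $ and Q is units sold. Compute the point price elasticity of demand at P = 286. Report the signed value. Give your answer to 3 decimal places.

-0.184

At P = 286, Q = 1791.450.
dQ/dP = −39/(2√P) = -1.153.
ε = (dQ/dP)(P/Q) = (-1.153)(286/1791.450).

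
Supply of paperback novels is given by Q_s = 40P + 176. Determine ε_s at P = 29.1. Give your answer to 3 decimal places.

At P = 29.1, Q_s = 1340.
dQ_s/dP = 40.
ε_s = (dQ_s/dP)(P/Q_s) = (40)(29.1/1340).

0.869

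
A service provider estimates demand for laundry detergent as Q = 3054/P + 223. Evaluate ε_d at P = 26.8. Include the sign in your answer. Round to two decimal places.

-0.34

At P = 26.8, Q = 336.955.
dQ/dP = −3054/P² = -4.252.
ε = (dQ/dP)(P/Q) = (-4.252)(26.8/336.955).
|ε| < 1, so demand is inelastic at this price.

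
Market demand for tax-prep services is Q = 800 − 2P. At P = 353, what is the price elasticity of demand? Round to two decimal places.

-7.51

At P = 353, Q = 94.
dQ/dP = −2.
ε = (dQ/dP)(P/Q) = (-2)(353/94).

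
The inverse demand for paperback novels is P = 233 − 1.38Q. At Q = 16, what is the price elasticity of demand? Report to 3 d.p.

-9.553

At Q = 16, P = 233 − 1.38(16) = 210.92.
dP/dQ = −1.38, so dQ/dP = 1/(−1.38) = -0.725.
ε = (dQ/dP)(P/Q) = (-0.725)(210.92/16).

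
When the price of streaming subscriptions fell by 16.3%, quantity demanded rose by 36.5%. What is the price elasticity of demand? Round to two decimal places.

ε = %ΔQ / %ΔP = (36.5)/(-16.3) = -2.239.

-2.24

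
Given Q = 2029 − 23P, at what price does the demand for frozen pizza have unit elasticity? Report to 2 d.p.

44.11

For linear demand Q = a − bP, ε = −bP/(a − bP). |ε| = 1 when bP = a − bP, i.e. P = a/(2b).
P = 2029/(2·23) = 2029/46 = 44.1087.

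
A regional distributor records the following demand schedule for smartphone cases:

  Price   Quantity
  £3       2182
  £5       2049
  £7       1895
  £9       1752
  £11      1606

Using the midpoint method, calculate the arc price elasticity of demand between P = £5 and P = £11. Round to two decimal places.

-0.32

At P = 5, Q = 2049; at P = 11, Q = 1606.
ΔQ = -443, ΔP = 6. Midpoints: P̄ = 8.00, Q̄ = 1827.5.
ε = (ΔQ/ΔP)(P̄/Q̄) = (-443/6)(8.00/1827.5).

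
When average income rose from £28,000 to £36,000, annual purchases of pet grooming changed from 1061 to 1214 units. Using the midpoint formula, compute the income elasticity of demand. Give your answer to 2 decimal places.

0.54

ΔQ = 153, ΔI = 8000. Midpoints: Ī = 32,000, Q̄ = 1137.5.
ε_I = (ΔQ/ΔI)(Ī/Q̄) = (153/8000)(32000/1137.5).
ε_I > 0, so the good is normal.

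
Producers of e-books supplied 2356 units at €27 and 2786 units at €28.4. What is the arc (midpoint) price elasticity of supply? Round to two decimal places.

ΔQ = 2786 − 2356 = 430; ΔP = 28.4 − 27 = 1.4.
Midpoints: P̄ = 27.70, Q̄ = 2571.0.
ε_s = (ΔQ/ΔP)(P̄/Q̄) = (430/1.4)(27.70/2571.0).

3.31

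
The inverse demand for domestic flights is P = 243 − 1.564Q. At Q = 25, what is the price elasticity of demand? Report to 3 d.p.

-5.215

At Q = 25, P = 243 − 1.564(25) = 203.90.
dP/dQ = −1.564, so dQ/dP = 1/(−1.564) = -0.639.
ε = (dQ/dP)(P/Q) = (-0.639)(203.90/25).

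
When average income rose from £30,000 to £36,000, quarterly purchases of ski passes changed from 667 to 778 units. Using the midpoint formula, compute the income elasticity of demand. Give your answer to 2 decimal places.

0.84

ΔQ = 111, ΔI = 6000. Midpoints: Ī = 33,000, Q̄ = 722.5.
ε_I = (ΔQ/ΔI)(Ī/Q̄) = (111/6000)(33000/722.5).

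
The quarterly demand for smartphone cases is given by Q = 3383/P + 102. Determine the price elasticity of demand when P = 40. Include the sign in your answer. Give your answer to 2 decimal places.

At P = 40, Q = 186.575.
dQ/dP = −3383/P² = -2.114.
ε = (dQ/dP)(P/Q) = (-2.114)(40/186.575).

-0.45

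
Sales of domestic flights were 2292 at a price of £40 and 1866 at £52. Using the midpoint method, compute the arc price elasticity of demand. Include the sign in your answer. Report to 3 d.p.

ΔQ = 1866 − 2292 = -426; ΔP = 52 − 40 = 12.
Midpoints: P̄ = 46.00, Q̄ = 2079.0.
ε = (ΔQ/ΔP)(P̄/Q̄) = (-426/12)(46.00/2079.0).

-0.785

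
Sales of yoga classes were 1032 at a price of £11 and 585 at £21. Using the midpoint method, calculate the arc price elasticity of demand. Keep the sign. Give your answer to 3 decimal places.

-0.885

ΔQ = 585 − 1032 = -447; ΔP = 21 − 11 = 10.
Midpoints: P̄ = 16.00, Q̄ = 808.5.
ε = (ΔQ/ΔP)(P̄/Q̄) = (-447/10)(16.00/808.5).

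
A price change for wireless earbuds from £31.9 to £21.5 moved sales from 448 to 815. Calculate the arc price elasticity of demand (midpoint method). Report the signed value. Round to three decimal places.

ΔQ = 815 − 448 = 367; ΔP = 21.5 − 31.9 = -10.4.
Midpoints: P̄ = 26.70, Q̄ = 631.5.
ε = (ΔQ/ΔP)(P̄/Q̄) = (367/-10.4)(26.70/631.5).

-1.492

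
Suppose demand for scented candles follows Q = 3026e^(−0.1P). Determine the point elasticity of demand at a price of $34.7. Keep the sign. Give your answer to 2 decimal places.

At P = 34.7, Q = 94.160.
dQ/dP = −0.1·3026e^(−0.1P) = −0.1Q = -9.416.
ε = (dQ/dP)(P/Q) = (-9.416)(34.7/94.160).

-3.47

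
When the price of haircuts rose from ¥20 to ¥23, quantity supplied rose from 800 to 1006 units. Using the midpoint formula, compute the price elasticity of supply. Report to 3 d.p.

1.635

ΔQ = 1006 − 800 = 206; ΔP = 23 − 20 = 3.
Midpoints: P̄ = 21.50, Q̄ = 903.0.
ε_s = (ΔQ/ΔP)(P̄/Q̄) = (206/3)(21.50/903.0).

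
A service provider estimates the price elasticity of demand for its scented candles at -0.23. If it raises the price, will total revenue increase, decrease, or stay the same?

increase

|ε| = 0.23 < 1, so demand is inelastic. A price rise therefore raises total revenue.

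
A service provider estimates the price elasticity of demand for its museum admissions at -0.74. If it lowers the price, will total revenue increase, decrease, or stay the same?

decrease

|ε| = 0.74 < 1, so demand is inelastic. A price cut therefore reduces total revenue.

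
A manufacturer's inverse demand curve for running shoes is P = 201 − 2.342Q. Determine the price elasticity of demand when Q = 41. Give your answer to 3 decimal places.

At Q = 41, P = 201 − 2.342(41) = 104.98.
dP/dQ = −2.342, so dQ/dP = 1/(−2.342) = -0.427.
ε = (dQ/dP)(P/Q) = (-0.427)(104.98/41).

-1.093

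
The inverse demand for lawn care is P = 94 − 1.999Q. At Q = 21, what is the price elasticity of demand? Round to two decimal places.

-1.24

At Q = 21, P = 94 − 1.999(21) = 52.02.
dP/dQ = −1.999, so dQ/dP = 1/(−1.999) = -0.500.
ε = (dQ/dP)(P/Q) = (-0.500)(52.02/21).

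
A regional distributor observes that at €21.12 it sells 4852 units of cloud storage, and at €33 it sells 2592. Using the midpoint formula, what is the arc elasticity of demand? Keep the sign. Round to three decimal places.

ΔQ = 2592 − 4852 = -2260; ΔP = 33 − 21.12 = 11.88.
Midpoints: P̄ = 27.06, Q̄ = 3722.0.
ε = (ΔQ/ΔP)(P̄/Q̄) = (-2260/11.88)(27.06/3722.0).

-1.383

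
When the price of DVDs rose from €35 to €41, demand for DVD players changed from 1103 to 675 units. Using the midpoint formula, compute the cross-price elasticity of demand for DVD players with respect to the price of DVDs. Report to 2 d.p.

-3.05

ΔQ_x = 675 − 1103 = -428; ΔP_y = 41 − 35 = 6.
Midpoints: P̄_y = 38.00, Q̄_x = 889.0.
ε_xy = (ΔQ_x/ΔP_y)(P̄_y/Q̄_x) = (-428/6)(38.00/889.0).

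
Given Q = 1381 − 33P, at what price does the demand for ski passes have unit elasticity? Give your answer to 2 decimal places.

20.92

For linear demand Q = a − bP, ε = −bP/(a − bP). |ε| = 1 when bP = a − bP, i.e. P = a/(2b).
P = 1381/(2·33) = 1381/66 = 20.9242.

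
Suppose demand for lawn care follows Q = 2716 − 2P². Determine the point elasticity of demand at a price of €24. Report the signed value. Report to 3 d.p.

-1.473

At P = 24, Q = 1564.
dQ/dP = −4P = -96.
ε = (dQ/dP)(P/Q) = (-96)(24/1564).
|ε| > 1, so demand is elastic at this price.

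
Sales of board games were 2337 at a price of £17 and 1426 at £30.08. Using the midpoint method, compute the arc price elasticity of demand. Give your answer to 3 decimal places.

-0.871

ΔQ = 1426 − 2337 = -911; ΔP = 30.08 − 17 = 13.08.
Midpoints: P̄ = 23.54, Q̄ = 1881.5.
ε = (ΔQ/ΔP)(P̄/Q̄) = (-911/13.08)(23.54/1881.5).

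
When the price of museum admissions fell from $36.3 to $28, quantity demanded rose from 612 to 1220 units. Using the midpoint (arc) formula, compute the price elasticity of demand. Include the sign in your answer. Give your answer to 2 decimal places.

ΔQ = 1220 − 612 = 608; ΔP = 28 − 36.3 = -8.3.
Midpoints: P̄ = 32.15, Q̄ = 916.0.
ε = (ΔQ/ΔP)(P̄/Q̄) = (608/-8.3)(32.15/916.0).

-2.57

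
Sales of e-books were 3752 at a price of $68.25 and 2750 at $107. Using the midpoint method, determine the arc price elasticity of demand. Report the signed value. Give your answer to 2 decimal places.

ΔQ = 2750 − 3752 = -1002; ΔP = 107 − 68.25 = 38.75.
Midpoints: P̄ = 87.62, Q̄ = 3251.0.
ε = (ΔQ/ΔP)(P̄/Q̄) = (-1002/38.75)(87.62/3251.0).

-0.70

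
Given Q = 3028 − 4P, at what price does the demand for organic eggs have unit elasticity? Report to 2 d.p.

For linear demand Q = a − bP, ε = −bP/(a − bP). |ε| = 1 when bP = a − bP, i.e. P = a/(2b).
P = 3028/(2·4) = 3028/8 = 378.5000.

378.50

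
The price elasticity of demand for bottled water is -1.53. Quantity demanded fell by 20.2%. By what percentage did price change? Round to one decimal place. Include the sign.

%ΔP ≈ %ΔQ / ε = (-20.2%)/(-1.53) = 13.20%.

13.2%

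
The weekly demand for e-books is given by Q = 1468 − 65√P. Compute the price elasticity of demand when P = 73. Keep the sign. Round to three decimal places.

At P = 73, Q = 912.640.
dQ/dP = −65/(2√P) = -3.804.
ε = (dQ/dP)(P/Q) = (-3.804)(73/912.640).
|ε| < 1, so demand is inelastic at this price.

-0.304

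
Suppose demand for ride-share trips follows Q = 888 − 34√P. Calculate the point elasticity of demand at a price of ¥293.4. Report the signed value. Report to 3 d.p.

At P = 293.4, Q = 305.617.
dQ/dP = −34/(2√P) = -0.992.
ε = (dQ/dP)(P/Q) = (-0.992)(293.4/305.617).
|ε| < 1, so demand is inelastic at this price.

-0.953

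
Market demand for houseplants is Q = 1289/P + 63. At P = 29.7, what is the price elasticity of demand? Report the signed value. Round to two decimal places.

At P = 29.7, Q = 106.401.
dQ/dP = −1289/P² = -1.461.
ε = (dQ/dP)(P/Q) = (-1.461)(29.7/106.401).

-0.41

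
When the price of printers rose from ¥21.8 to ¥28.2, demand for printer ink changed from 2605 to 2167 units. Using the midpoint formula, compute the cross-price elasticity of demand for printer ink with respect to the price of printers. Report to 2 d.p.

ΔQ_x = 2167 − 2605 = -438; ΔP_y = 28.2 − 21.8 = 6.4.
Midpoints: P̄_y = 25.00, Q̄_x = 2386.0.
ε_xy = (ΔQ_x/ΔP_y)(P̄_y/Q̄_x) = (-438/6.4)(25.00/2386.0).

-0.72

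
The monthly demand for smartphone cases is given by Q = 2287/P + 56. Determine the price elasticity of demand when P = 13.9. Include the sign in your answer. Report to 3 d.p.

At P = 13.9, Q = 220.532.
dQ/dP = −2287/P² = -11.837.
ε = (dQ/dP)(P/Q) = (-11.837)(13.9/220.532).
|ε| < 1, so demand is inelastic at this price.

-0.746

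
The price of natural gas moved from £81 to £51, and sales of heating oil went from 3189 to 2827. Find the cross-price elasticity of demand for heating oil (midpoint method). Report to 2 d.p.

0.26

ΔQ_x = 2827 − 3189 = -362; ΔP_y = 51 − 81 = -30.
Midpoints: P̄_y = 66.00, Q̄_x = 3008.0.
ε_xy = (ΔQ_x/ΔP_y)(P̄_y/Q̄_x) = (-362/-30)(66.00/3008.0).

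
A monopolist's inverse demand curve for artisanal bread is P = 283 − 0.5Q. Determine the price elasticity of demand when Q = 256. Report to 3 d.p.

At Q = 256, P = 283 − 0.5(256) = 155.00.
dP/dQ = −0.5, so dQ/dP = 1/(−0.5) = -2.000.
ε = (dQ/dP)(P/Q) = (-2.000)(155.00/256).

-1.211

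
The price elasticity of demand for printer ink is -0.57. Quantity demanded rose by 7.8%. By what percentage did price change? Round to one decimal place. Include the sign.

%ΔP ≈ %ΔQ / ε = (7.8%)/(-0.57) = -13.68%.

-13.7%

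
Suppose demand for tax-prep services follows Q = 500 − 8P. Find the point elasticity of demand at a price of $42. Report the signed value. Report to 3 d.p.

At P = 42, Q = 164.
dQ/dP = −8.
ε = (dQ/dP)(P/Q) = (-8)(42/164).
|ε| > 1, so demand is elastic at this price.

-2.049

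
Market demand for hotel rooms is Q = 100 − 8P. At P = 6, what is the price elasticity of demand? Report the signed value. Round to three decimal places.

-0.923

At P = 6, Q = 52.
dQ/dP = −8.
ε = (dQ/dP)(P/Q) = (-8)(6/52).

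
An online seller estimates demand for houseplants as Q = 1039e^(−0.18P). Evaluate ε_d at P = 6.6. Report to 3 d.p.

-1.188

At P = 6.6, Q = 316.719.
dQ/dP = −0.18·1039e^(−0.18P) = −0.18Q = -57.009.
ε = (dQ/dP)(P/Q) = (-57.009)(6.6/316.719).
|ε| > 1, so demand is elastic at this price.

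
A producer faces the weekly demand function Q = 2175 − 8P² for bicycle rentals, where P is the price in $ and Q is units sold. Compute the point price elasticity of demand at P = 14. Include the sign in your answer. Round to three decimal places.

At P = 14, Q = 607.
dQ/dP = −16P = -224.
ε = (dQ/dP)(P/Q) = (-224)(14/607).

-5.166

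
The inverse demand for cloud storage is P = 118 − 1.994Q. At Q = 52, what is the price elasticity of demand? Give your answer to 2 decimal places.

-0.14

At Q = 52, P = 118 − 1.994(52) = 14.31.
dP/dQ = −1.994, so dQ/dP = 1/(−1.994) = -0.502.
ε = (dQ/dP)(P/Q) = (-0.502)(14.31/52).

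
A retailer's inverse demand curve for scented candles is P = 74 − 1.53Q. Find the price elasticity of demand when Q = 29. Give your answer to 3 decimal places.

At Q = 29, P = 74 − 1.53(29) = 29.63.
dP/dQ = −1.53, so dQ/dP = 1/(−1.53) = -0.654.
ε = (dQ/dP)(P/Q) = (-0.654)(29.63/29).

-0.668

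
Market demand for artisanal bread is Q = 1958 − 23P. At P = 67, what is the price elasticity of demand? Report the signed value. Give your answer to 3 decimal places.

-3.695

At P = 67, Q = 417.
dQ/dP = −23.
ε = (dQ/dP)(P/Q) = (-23)(67/417).
|ε| > 1, so demand is elastic at this price.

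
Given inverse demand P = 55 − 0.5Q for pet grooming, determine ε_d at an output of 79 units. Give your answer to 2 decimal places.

-0.39

At Q = 79, P = 55 − 0.5(79) = 15.50.
dP/dQ = −0.5, so dQ/dP = 1/(−0.5) = -2.000.
ε = (dQ/dP)(P/Q) = (-2.000)(15.50/79).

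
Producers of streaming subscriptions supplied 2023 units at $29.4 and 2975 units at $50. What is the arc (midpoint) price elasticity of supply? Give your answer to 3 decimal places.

ΔQ = 2975 − 2023 = 952; ΔP = 50 − 29.4 = 20.6.
Midpoints: P̄ = 39.70, Q̄ = 2499.0.
ε_s = (ΔQ/ΔP)(P̄/Q̄) = (952/20.6)(39.70/2499.0).

0.734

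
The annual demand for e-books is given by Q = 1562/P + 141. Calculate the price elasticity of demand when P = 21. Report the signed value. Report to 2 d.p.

-0.35

At P = 21, Q = 215.381.
dQ/dP = −1562/P² = -3.542.
ε = (dQ/dP)(P/Q) = (-3.542)(21/215.381).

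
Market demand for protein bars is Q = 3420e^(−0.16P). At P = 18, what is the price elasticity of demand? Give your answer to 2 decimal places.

At P = 18, Q = 191.981.
dQ/dP = −0.16·3420e^(−0.16P) = −0.16Q = -30.717.
ε = (dQ/dP)(P/Q) = (-30.717)(18/191.981).
|ε| > 1, so demand is elastic at this price.

-2.88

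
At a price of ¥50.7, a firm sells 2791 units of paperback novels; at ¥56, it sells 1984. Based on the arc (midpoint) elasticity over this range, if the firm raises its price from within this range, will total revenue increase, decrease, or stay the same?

decrease

Arc ε = (-807/5.3)(53.35/2387.5) ≈ -3.402.
|ε| = 3.40 > 1, so demand is elastic. A price rise therefore reduces total revenue.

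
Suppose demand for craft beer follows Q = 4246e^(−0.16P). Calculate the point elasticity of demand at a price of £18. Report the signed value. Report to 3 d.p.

At P = 18, Q = 238.348.
dQ/dP = −0.16·4246e^(−0.16P) = −0.16Q = -38.136.
ε = (dQ/dP)(P/Q) = (-38.136)(18/238.348).
|ε| > 1, so demand is elastic at this price.

-2.880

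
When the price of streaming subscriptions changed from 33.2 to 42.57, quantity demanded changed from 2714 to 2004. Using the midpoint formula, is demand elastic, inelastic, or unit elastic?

Arc ε ≈ -1.217.
|ε| = 1.22 > 1.

elastic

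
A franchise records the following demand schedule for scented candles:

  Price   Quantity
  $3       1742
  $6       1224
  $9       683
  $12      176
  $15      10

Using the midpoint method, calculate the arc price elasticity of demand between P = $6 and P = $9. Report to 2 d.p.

At P = 6, Q = 1224; at P = 9, Q = 683.
ΔQ = -541, ΔP = 3. Midpoints: P̄ = 7.50, Q̄ = 953.5.
ε = (ΔQ/ΔP)(P̄/Q̄) = (-541/3)(7.50/953.5).

-1.42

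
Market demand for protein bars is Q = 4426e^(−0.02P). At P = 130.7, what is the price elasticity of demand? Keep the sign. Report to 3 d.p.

-2.614

At P = 130.7, Q = 324.165.
dQ/dP = −0.02·4426e^(−0.02P) = −0.02Q = -6.483.
ε = (dQ/dP)(P/Q) = (-6.483)(130.7/324.165).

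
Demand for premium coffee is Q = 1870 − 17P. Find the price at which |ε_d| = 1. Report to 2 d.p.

For linear demand Q = a − bP, ε = −bP/(a − bP). |ε| = 1 when bP = a − bP, i.e. P = a/(2b).
P = 1870/(2·17) = 1870/34 = 55.0000.

55.00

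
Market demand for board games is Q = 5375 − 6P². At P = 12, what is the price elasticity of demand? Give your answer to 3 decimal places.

At P = 12, Q = 4511.
dQ/dP = −12P = -144.
ε = (dQ/dP)(P/Q) = (-144)(12/4511).
|ε| < 1, so demand is inelastic at this price.

-0.383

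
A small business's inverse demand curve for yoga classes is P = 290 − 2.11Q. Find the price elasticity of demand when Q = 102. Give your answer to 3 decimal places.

At Q = 102, P = 290 − 2.11(102) = 74.78.
dP/dQ = −2.11, so dQ/dP = 1/(−2.11) = -0.474.
ε = (dQ/dP)(P/Q) = (-0.474)(74.78/102).

-0.347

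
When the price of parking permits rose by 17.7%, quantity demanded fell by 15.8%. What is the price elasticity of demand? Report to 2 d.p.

-0.89

ε = %ΔQ / %ΔP = (-15.8)/(17.7) = -0.893.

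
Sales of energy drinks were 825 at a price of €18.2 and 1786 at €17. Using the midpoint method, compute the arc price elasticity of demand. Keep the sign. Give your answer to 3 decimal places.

-10.796

ΔQ = 1786 − 825 = 961; ΔP = 17 − 18.2 = -1.2.
Midpoints: P̄ = 17.60, Q̄ = 1305.5.
ε = (ΔQ/ΔP)(P̄/Q̄) = (961/-1.2)(17.60/1305.5).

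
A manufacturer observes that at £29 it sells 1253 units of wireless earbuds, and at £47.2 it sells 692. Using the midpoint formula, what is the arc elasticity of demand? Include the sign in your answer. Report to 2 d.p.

-1.21

ΔQ = 692 − 1253 = -561; ΔP = 47.2 − 29 = 18.2.
Midpoints: P̄ = 38.10, Q̄ = 972.5.
ε = (ΔQ/ΔP)(P̄/Q̄) = (-561/18.2)(38.10/972.5).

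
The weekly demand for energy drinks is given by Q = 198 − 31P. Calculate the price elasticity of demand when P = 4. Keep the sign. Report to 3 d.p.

At P = 4, Q = 74.
dQ/dP = −31.
ε = (dQ/dP)(P/Q) = (-31)(4/74).

-1.676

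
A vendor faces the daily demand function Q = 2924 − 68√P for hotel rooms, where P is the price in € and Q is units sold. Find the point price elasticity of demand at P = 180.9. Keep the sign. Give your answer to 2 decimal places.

At P = 180.9, Q = 2009.406.
dQ/dP = −68/(2√P) = -2.528.
ε = (dQ/dP)(P/Q) = (-2.528)(180.9/2009.406).
|ε| < 1, so demand is inelastic at this price.

-0.23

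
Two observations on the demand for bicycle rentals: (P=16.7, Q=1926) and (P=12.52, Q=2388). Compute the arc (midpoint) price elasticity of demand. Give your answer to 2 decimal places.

-0.75

ΔQ = 2388 − 1926 = 462; ΔP = 12.52 − 16.7 = -4.18.
Midpoints: P̄ = 14.61, Q̄ = 2157.0.
ε = (ΔQ/ΔP)(P̄/Q̄) = (462/-4.18)(14.61/2157.0).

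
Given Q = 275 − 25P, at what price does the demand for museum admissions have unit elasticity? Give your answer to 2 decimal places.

5.50

For linear demand Q = a − bP, ε = −bP/(a − bP). |ε| = 1 when bP = a − bP, i.e. P = a/(2b).
P = 275/(2·25) = 275/50 = 5.5000.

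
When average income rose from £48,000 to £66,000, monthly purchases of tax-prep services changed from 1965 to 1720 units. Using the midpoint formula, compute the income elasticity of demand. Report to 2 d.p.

-0.42

ΔQ = -245, ΔI = 18000. Midpoints: Ī = 57,000, Q̄ = 1842.5.
ε_I = (ΔQ/ΔI)(Ī/Q̄) = (-245/18000)(57000/1842.5).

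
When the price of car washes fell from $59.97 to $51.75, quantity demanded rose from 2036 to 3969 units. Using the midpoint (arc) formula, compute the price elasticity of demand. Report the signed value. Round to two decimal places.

ΔQ = 3969 − 2036 = 1933; ΔP = 51.75 − 59.97 = -8.22.
Midpoints: P̄ = 55.86, Q̄ = 3002.5.
ε = (ΔQ/ΔP)(P̄/Q̄) = (1933/-8.22)(55.86/3002.5).

-4.37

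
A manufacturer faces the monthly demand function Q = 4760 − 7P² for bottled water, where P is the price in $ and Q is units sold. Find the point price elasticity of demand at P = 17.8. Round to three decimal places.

At P = 17.8, Q = 2542.120.
dQ/dP = −14P = -249.200.
ε = (dQ/dP)(P/Q) = (-249.200)(17.8/2542.120).
|ε| > 1, so demand is elastic at this price.

-1.745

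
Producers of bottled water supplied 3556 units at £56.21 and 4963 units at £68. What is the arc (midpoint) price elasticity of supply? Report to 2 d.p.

ΔQ = 4963 − 3556 = 1407; ΔP = 68 − 56.21 = 11.79.
Midpoints: P̄ = 62.11, Q̄ = 4259.5.
ε_s = (ΔQ/ΔP)(P̄/Q̄) = (1407/11.79)(62.11/4259.5).

1.74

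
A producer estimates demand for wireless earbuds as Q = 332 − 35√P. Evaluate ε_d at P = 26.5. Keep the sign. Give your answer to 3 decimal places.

At P = 26.5, Q = 151.826.
dQ/dP = −35/(2√P) = -3.400.
ε = (dQ/dP)(P/Q) = (-3.400)(26.5/151.826).
|ε| < 1, so demand is inelastic at this price.

-0.593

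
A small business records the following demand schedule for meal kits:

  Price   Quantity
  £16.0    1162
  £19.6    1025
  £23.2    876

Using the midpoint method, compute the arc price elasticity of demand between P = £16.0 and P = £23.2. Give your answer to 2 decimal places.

At P = 16.0, Q = 1162; at P = 23.2, Q = 876.
ΔQ = -286, ΔP = 7.2. Midpoints: P̄ = 19.60, Q̄ = 1019.0.
ε = (ΔQ/ΔP)(P̄/Q̄) = (-286/7.2)(19.60/1019.0).

-0.76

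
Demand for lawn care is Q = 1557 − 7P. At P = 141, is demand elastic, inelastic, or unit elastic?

Q = 570, dQ/dP = -7.
ε = (dQ/dP)(P/Q) ≈ -1.732.
|ε| = 1.73 > 1.

elastic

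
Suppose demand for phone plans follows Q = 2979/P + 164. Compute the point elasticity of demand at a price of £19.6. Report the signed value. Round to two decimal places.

At P = 19.6, Q = 315.990.
dQ/dP = −2979/P² = -7.755.
ε = (dQ/dP)(P/Q) = (-7.755)(19.6/315.990).

-0.48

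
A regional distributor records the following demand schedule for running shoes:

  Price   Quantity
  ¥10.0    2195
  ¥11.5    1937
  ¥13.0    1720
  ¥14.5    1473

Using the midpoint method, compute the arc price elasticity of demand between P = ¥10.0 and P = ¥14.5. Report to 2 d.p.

At P = 10.0, Q = 2195; at P = 14.5, Q = 1473.
ΔQ = -722, ΔP = 4.5. Midpoints: P̄ = 12.25, Q̄ = 1834.0.
ε = (ΔQ/ΔP)(P̄/Q̄) = (-722/4.5)(12.25/1834.0).

-1.07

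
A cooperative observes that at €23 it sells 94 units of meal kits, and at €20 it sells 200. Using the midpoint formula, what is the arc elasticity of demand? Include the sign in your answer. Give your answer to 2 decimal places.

-5.17

ΔQ = 200 − 94 = 106; ΔP = 20 − 23 = -3.
Midpoints: P̄ = 21.50, Q̄ = 147.0.
ε = (ΔQ/ΔP)(P̄/Q̄) = (106/-3)(21.50/147.0).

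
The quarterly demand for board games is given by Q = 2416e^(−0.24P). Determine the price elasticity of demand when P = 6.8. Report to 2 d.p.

At P = 6.8, Q = 472.420.
dQ/dP = −0.24·2416e^(−0.24P) = −0.24Q = -113.381.
ε = (dQ/dP)(P/Q) = (-113.381)(6.8/472.420).

-1.63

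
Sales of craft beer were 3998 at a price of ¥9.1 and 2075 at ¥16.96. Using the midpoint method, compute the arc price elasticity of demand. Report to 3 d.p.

ΔQ = 2075 − 3998 = -1923; ΔP = 16.96 − 9.1 = 7.86.
Midpoints: P̄ = 13.03, Q̄ = 3036.5.
ε = (ΔQ/ΔP)(P̄/Q̄) = (-1923/7.86)(13.03/3036.5).

-1.050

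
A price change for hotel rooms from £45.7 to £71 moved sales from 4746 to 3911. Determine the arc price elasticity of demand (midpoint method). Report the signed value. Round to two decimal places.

ΔQ = 3911 − 4746 = -835; ΔP = 71 − 45.7 = 25.3.
Midpoints: P̄ = 58.35, Q̄ = 4328.5.
ε = (ΔQ/ΔP)(P̄/Q̄) = (-835/25.3)(58.35/4328.5).

-0.44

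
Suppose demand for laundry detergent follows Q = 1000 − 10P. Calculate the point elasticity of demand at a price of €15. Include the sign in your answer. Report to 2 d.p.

-0.18

At P = 15, Q = 850.
dQ/dP = −10.
ε = (dQ/dP)(P/Q) = (-10)(15/850).
|ε| < 1, so demand is inelastic at this price.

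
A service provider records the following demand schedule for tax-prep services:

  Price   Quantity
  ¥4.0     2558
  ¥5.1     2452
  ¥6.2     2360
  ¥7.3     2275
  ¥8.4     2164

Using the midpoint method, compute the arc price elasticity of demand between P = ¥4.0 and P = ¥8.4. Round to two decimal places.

At P = 4.0, Q = 2558; at P = 8.4, Q = 2164.
ΔQ = -394, ΔP = 4.4. Midpoints: P̄ = 6.20, Q̄ = 2361.0.
ε = (ΔQ/ΔP)(P̄/Q̄) = (-394/4.4)(6.20/2361.0).

-0.24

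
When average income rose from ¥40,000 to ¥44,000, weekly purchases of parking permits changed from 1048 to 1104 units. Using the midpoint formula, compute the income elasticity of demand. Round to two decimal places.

0.55

ΔQ = 56, ΔI = 4000. Midpoints: Ī = 42,000, Q̄ = 1076.0.
ε_I = (ΔQ/ΔI)(Ī/Q̄) = (56/4000)(42000/1076.0).
ε_I > 0, so the good is normal.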